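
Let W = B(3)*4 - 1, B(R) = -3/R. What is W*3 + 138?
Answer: 123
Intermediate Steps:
W = -5 (W = -3/3*4 - 1 = -3*⅓*4 - 1 = -1*4 - 1 = -4 - 1 = -5)
W*3 + 138 = -5*3 + 138 = -15 + 138 = 123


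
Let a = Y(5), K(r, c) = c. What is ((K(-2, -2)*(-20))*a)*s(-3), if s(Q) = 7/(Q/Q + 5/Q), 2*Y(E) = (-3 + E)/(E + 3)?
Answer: -105/2 ≈ -52.500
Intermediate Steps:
Y(E) = (-3 + E)/(2*(3 + E)) (Y(E) = ((-3 + E)/(E + 3))/2 = ((-3 + E)/(3 + E))/2 = (-3 + E)/(2*(3 + E)))
a = 1/8 (a = (-3 + 5)/(2*(3 + 5)) = (1/2)*2/8 = (1/2)*(1/8)*2 = 1/8 ≈ 0.12500)
s(Q) = 7/(1 + 5/Q)
((K(-2, -2)*(-20))*a)*s(-3) = (-2*(-20)*(1/8))*(7*(-3)/(5 - 3)) = (40*(1/8))*(7*(-3)/2) = 5*(7*(-3)*(1/2)) = 5*(-21/2) = -105/2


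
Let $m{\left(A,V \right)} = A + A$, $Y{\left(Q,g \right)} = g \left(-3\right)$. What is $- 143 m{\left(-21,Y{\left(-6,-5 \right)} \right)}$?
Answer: $6006$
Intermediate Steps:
$Y{\left(Q,g \right)} = - 3 g$
$m{\left(A,V \right)} = 2 A$
$- 143 m{\left(-21,Y{\left(-6,-5 \right)} \right)} = - 143 \cdot 2 \left(-21\right) = \left(-143\right) \left(-42\right) = 6006$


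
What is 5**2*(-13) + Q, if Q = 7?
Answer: -318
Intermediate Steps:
5**2*(-13) + Q = 5**2*(-13) + 7 = 25*(-13) + 7 = -325 + 7 = -318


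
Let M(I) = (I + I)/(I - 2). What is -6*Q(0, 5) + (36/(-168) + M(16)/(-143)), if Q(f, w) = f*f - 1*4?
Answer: 47587/2002 ≈ 23.770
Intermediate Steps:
M(I) = 2*I/(-2 + I) (M(I) = (2*I)/(-2 + I) = 2*I/(-2 + I))
Q(f, w) = -4 + f² (Q(f, w) = f² - 4 = -4 + f²)
-6*Q(0, 5) + (36/(-168) + M(16)/(-143)) = -6*(-4 + 0²) + (36/(-168) + (2*16/(-2 + 16))/(-143)) = -6*(-4 + 0) + (36*(-1/168) + (2*16/14)*(-1/143)) = -6*(-4) + (-3/14 + (2*16*(1/14))*(-1/143)) = 24 + (-3/14 + (16/7)*(-1/143)) = 24 + (-3/14 - 16/1001) = 24 - 461/2002 = 47587/2002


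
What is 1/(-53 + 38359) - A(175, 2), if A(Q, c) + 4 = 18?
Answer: -536283/38306 ≈ -14.000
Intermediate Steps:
A(Q, c) = 14 (A(Q, c) = -4 + 18 = 14)
1/(-53 + 38359) - A(175, 2) = 1/(-53 + 38359) - 1*14 = 1/38306 - 14 = -536283/38306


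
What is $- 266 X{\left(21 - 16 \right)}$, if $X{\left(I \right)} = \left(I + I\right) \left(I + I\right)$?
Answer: $-26600$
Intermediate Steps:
$X{\left(I \right)} = 4 I^{2}$ ($X{\left(I \right)} = 2 I 2 I = 4 I^{2}$)
$- 266 X{\left(21 - 16 \right)} = - 266 \cdot 4 \left(21 - 16\right)^{2} = - 266 \cdot 4 \cdot 5^{2} = - 266 \cdot 4 \cdot 25 = \left(-266\right) 100 = -26600$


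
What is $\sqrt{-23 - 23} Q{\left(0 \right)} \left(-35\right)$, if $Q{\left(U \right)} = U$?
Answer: $0$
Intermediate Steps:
$\sqrt{-23 - 23} Q{\left(0 \right)} \left(-35\right) = \sqrt{-23 - 23} \cdot 0 \left(-35\right) = \sqrt{-46} \cdot 0 \left(-35\right) = i \sqrt{46} \cdot 0 \left(-35\right) = 0 \left(-35\right) = 0$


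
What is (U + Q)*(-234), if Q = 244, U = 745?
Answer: -231426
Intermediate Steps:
(U + Q)*(-234) = (745 + 244)*(-234) = 989*(-234) = -231426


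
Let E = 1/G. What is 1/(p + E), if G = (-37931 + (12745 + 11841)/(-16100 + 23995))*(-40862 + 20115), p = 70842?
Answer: 6212495352273/440105595745731761 ≈ 1.4116e-5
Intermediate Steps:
G = 6212495352273/7895 (G = (-37931 + 24586/7895)*(-20747) = -299440659/7895*(-20747) = 6212495352273/7895 ≈ 7.8689e+8)
E = 7895/6212495352273 (E = 1/(6212495352273/7895) = 7895/6212495352273 ≈ 1.2708e-9)
1/(p + E) = 1/(70842 + 7895/6212495352273) = 1/(440105595745731761/6212495352273) = 6212495352273/440105595745731761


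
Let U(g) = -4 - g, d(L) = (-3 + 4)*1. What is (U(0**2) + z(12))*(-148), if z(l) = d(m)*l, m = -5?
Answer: -1184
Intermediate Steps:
d(L) = 1 (d(L) = 1*1 = 1)
z(l) = l (z(l) = 1*l = l)
(U(0**2) + z(12))*(-148) = ((-4 - 1*0**2) + 12)*(-148) = ((-4 - 1*0) + 12)*(-148) = ((-4 + 0) + 12)*(-148) = (-4 + 12)*(-148) = 8*(-148) = -1184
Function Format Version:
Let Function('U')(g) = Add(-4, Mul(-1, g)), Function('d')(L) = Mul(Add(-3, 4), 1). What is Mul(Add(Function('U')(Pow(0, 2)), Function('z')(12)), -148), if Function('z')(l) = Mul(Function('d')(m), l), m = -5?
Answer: -1184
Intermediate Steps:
Function('d')(L) = 1 (Function('d')(L) = Mul(1, 1) = 1)
Function('z')(l) = l (Function('z')(l) = Mul(1, l) = l)
Mul(Add(Function('U')(Pow(0, 2)), Function('z')(12)), -148) = Mul(Add(Add(-4, Mul(-1, Pow(0, 2))), 12), -148) = Mul(Add(Add(-4, Mul(-1, 0)), 12), -148) = Mul(Add(Add(-4, 0), 12), -148) = Mul(Add(-4, 12), -148) = Mul(8, -148) = -1184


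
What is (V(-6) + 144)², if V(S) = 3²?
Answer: 23409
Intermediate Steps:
V(S) = 9
(V(-6) + 144)² = (9 + 144)² = 153² = 23409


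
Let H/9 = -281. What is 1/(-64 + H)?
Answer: -1/2593 ≈ -0.00038565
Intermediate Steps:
H = -2529 (H = 9*(-281) = -2529)
1/(-64 + H) = 1/(-64 - 2529) = 1/(-2593) = -1/2593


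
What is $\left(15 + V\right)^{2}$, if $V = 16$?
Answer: $961$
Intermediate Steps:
$\left(15 + V\right)^{2} = \left(15 + 16\right)^{2} = 31^{2} = 961$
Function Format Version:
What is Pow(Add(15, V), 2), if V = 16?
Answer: 961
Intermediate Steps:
Pow(Add(15, V), 2) = Pow(Add(15, 16), 2) = Pow(31, 2) = 961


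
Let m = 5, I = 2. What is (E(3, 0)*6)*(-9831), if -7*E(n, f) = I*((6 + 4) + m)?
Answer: 1769580/7 ≈ 2.5280e+5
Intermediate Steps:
E(n, f) = -30/7 (E(n, f) = -2*((6 + 4) + 5)/7 = -2*(10 + 5)/7 = -2*15/7 = -⅐*30 = -30/7)
(E(3, 0)*6)*(-9831) = -30/7*6*(-9831) = -180/7*(-9831) = 1769580/7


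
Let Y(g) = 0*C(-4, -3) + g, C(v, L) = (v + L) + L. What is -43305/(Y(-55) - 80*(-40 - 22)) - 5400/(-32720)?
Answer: -2317421/267486 ≈ -8.6637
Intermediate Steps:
C(v, L) = v + 2*L (C(v, L) = (L + v) + L = v + 2*L)
Y(g) = g (Y(g) = 0*(-4 + 2*(-3)) + g = 0*(-4 - 6) + g = 0*(-10) + g = 0 + g = g)
-43305/(Y(-55) - 80*(-40 - 22)) - 5400/(-32720) = -43305/(-55 - 80*(-40 - 22)) - 5400/(-32720) = -43305/(-55 - 80*(-62)) - 5400*(-1/32720) = -43305/(-55 - 1*(-4960)) + 135/818 = -43305/(-55 + 4960) + 135/818 = -43305/4905 + 135/818 = -43305*1/4905 + 135/818 = -2887/327 + 135/818 = -2317421/267486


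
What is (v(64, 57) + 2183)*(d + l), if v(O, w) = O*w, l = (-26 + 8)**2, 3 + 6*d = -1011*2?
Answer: -157437/2 ≈ -78719.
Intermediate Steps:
d = -675/2 (d = -1/2 + (-1011*2)/6 = -1/2 + (1/6)*(-2022) = -1/2 - 337 = -675/2 ≈ -337.50)
l = 324 (l = (-18)**2 = 324)
(v(64, 57) + 2183)*(d + l) = (64*57 + 2183)*(-675/2 + 324) = (3648 + 2183)*(-27/2) = 5831*(-27/2) = -157437/2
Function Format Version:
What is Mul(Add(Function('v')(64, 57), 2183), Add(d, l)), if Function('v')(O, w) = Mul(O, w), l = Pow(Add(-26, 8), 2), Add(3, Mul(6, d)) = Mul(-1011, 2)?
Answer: Rational(-157437, 2) ≈ -78719.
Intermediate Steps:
d = Rational(-675, 2) (d = Add(Rational(-1, 2), Mul(Rational(1, 6), Mul(-1011, 2))) = Add(Rational(-1, 2), Mul(Rational(1, 6), -2022)) = Add(Rational(-1, 2), -337) = Rational(-675, 2) ≈ -337.50)
l = 324 (l = Pow(-18, 2) = 324)
Mul(Add(Function('v')(64, 57), 2183), Add(d, l)) = Mul(Add(Mul(64, 57), 2183), Add(Rational(-675, 2), 324)) = Mul(Add(3648, 2183), Rational(-27, 2)) = Mul(5831, Rational(-27, 2)) = Rational(-157437, 2)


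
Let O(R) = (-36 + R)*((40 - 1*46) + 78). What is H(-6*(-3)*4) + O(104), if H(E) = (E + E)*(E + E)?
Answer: 25632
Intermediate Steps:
O(R) = -2592 + 72*R (O(R) = (-36 + R)*((40 - 46) + 78) = (-36 + R)*(-6 + 78) = (-36 + R)*72 = -2592 + 72*R)
H(E) = 4*E² (H(E) = (2*E)*(2*E) = 4*E²)
H(-6*(-3)*4) + O(104) = 4*(-6*(-3)*4)² + (-2592 + 72*104) = 4*(18*4)² + (-2592 + 7488) = 4*72² + 4896 = 4*5184 + 4896 = 20736 + 4896 = 25632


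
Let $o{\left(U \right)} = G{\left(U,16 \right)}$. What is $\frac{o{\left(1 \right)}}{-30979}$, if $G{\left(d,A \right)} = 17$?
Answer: $- \frac{17}{30979} \approx -0.00054876$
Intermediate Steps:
$o{\left(U \right)} = 17$
$\frac{o{\left(1 \right)}}{-30979} = \frac{17}{-30979} = 17 \left(- \frac{1}{30979}\right) = - \frac{17}{30979}$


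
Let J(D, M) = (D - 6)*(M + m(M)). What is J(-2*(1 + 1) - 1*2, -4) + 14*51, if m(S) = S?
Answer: 810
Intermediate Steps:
J(D, M) = 2*M*(-6 + D) (J(D, M) = (D - 6)*(M + M) = (-6 + D)*(2*M) = 2*M*(-6 + D))
J(-2*(1 + 1) - 1*2, -4) + 14*51 = 2*(-4)*(-6 + (-2*(1 + 1) - 1*2)) + 14*51 = 2*(-4)*(-6 + (-2*2 - 2)) + 714 = 2*(-4)*(-6 + (-4 - 2)) + 714 = 2*(-4)*(-6 - 6) + 714 = 2*(-4)*(-12) + 714 = 96 + 714 = 810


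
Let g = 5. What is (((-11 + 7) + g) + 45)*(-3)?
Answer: -138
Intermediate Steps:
(((-11 + 7) + g) + 45)*(-3) = (((-11 + 7) + 5) + 45)*(-3) = ((-4 + 5) + 45)*(-3) = (1 + 45)*(-3) = 46*(-3) = -138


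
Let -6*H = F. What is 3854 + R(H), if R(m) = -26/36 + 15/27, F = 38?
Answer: 23123/6 ≈ 3853.8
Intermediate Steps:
H = -19/3 (H = -⅙*38 = -19/3 ≈ -6.3333)
R(m) = -⅙ (R(m) = -26*1/36 + 15*(1/27) = -13/18 + 5/9 = -⅙)
3854 + R(H) = 3854 - ⅙ = 23123/6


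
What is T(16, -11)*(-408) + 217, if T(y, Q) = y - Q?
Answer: -10799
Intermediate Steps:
T(16, -11)*(-408) + 217 = (16 - 1*(-11))*(-408) + 217 = (16 + 11)*(-408) + 217 = 27*(-408) + 217 = -11016 + 217 = -10799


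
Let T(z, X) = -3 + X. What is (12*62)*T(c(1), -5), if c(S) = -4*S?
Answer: -5952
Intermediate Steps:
(12*62)*T(c(1), -5) = (12*62)*(-3 - 5) = 744*(-8) = -5952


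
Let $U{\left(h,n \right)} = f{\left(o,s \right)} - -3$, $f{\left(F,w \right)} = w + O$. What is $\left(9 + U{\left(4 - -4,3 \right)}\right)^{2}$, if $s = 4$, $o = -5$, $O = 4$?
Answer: $400$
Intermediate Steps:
$f{\left(F,w \right)} = 4 + w$ ($f{\left(F,w \right)} = w + 4 = 4 + w$)
$U{\left(h,n \right)} = 11$ ($U{\left(h,n \right)} = \left(4 + 4\right) - -3 = 8 + 3 = 11$)
$\left(9 + U{\left(4 - -4,3 \right)}\right)^{2} = \left(9 + 11\right)^{2} = 20^{2} = 400$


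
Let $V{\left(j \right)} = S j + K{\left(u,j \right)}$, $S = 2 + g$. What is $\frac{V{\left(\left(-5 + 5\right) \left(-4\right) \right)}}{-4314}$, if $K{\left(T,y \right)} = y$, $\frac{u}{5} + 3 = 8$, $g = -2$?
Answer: $0$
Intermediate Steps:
$u = 25$ ($u = -15 + 5 \cdot 8 = -15 + 40 = 25$)
$S = 0$ ($S = 2 - 2 = 0$)
$V{\left(j \right)} = j$ ($V{\left(j \right)} = 0 j + j = 0 + j = j$)
$\frac{V{\left(\left(-5 + 5\right) \left(-4\right) \right)}}{-4314} = \frac{\left(-5 + 5\right) \left(-4\right)}{-4314} = 0 \left(-4\right) \left(- \frac{1}{4314}\right) = 0 \left(- \frac{1}{4314}\right) = 0$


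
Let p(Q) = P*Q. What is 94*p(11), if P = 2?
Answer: 2068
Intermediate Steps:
p(Q) = 2*Q
94*p(11) = 94*(2*11) = 94*22 = 2068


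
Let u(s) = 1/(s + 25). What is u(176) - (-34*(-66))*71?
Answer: -32024123/201 ≈ -1.5932e+5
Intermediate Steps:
u(s) = 1/(25 + s)
u(176) - (-34*(-66))*71 = 1/(25 + 176) - (-34*(-66))*71 = 1/201 - 2244*71 = 1/201 - 1*159324 = 1/201 - 159324 = -32024123/201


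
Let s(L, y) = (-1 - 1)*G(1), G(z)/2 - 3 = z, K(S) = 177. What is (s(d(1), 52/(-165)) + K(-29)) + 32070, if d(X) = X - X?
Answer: 32231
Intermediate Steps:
d(X) = 0
G(z) = 6 + 2*z
s(L, y) = -16 (s(L, y) = (-1 - 1)*(6 + 2*1) = -2*(6 + 2) = -2*8 = -16)
(s(d(1), 52/(-165)) + K(-29)) + 32070 = (-16 + 177) + 32070 = 161 + 32070 = 32231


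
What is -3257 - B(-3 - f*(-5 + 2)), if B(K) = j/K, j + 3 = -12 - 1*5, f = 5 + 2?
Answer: -29303/9 ≈ -3255.9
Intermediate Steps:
f = 7
j = -20 (j = -3 + (-12 - 1*5) = -3 + (-12 - 5) = -3 - 17 = -20)
B(K) = -20/K
-3257 - B(-3 - f*(-5 + 2)) = -3257 - (-20)/(-3 - 7*(-5 + 2)) = -3257 - (-20)/(-3 - 7*(-3)) = -3257 - (-20)/(-3 - 1*(-21)) = -3257 - (-20)/(-3 + 21) = -3257 - (-20)/18 = -3257 - 1*(-10/9) = -3257 + 10/9 = -29303/9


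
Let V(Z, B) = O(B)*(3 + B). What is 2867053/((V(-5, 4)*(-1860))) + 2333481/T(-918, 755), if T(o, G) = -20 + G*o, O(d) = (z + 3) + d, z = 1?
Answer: -31860549797/1031347680 ≈ -30.892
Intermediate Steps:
O(d) = 4 + d (O(d) = (1 + 3) + d = 4 + d)
V(Z, B) = (3 + B)*(4 + B) (V(Z, B) = (4 + B)*(3 + B) = (3 + B)*(4 + B))
2867053/((V(-5, 4)*(-1860))) + 2333481/T(-918, 755) = 2867053/((((3 + 4)*(4 + 4))*(-1860))) + 2333481/(-20 + 755*(-918)) = 2867053/(((7*8)*(-1860))) + 2333481/(-20 - 693090) = 2867053/((56*(-1860))) + 2333481/(-693110) = 2867053/(-104160) + 2333481*(-1/693110) = 2867053*(-1/104160) - 2333481/693110 = -409579/14880 - 2333481/693110 = -31860549797/1031347680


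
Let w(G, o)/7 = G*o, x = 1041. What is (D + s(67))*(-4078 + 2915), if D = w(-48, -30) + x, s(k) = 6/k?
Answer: -866566419/67 ≈ -1.2934e+7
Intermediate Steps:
w(G, o) = 7*G*o (w(G, o) = 7*(G*o) = 7*G*o)
D = 11121 (D = 7*(-48)*(-30) + 1041 = 10080 + 1041 = 11121)
(D + s(67))*(-4078 + 2915) = (11121 + 6/67)*(-4078 + 2915) = (11121 + 6*(1/67))*(-1163) = (11121 + 6/67)*(-1163) = (745113/67)*(-1163) = -866566419/67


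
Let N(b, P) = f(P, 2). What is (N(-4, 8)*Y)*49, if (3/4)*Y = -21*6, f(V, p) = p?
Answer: -16464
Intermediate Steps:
N(b, P) = 2
Y = -168 (Y = 4*(-21*6)/3 = (4/3)*(-126) = -168)
(N(-4, 8)*Y)*49 = (2*(-168))*49 = -336*49 = -16464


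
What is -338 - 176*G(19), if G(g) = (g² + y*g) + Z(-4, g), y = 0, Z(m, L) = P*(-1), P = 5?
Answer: -62994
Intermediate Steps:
Z(m, L) = -5 (Z(m, L) = 5*(-1) = -5)
G(g) = -5 + g² (G(g) = (g² + 0*g) - 5 = (g² + 0) - 5 = g² - 5 = -5 + g²)
-338 - 176*G(19) = -338 - 176*(-5 + 19²) = -338 - 176*(-5 + 361) = -338 - 176*356 = -338 - 62656 = -62994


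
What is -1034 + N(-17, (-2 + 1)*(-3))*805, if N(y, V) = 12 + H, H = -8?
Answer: 2186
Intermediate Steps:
N(y, V) = 4 (N(y, V) = 12 - 8 = 4)
-1034 + N(-17, (-2 + 1)*(-3))*805 = -1034 + 4*805 = -1034 + 3220 = 2186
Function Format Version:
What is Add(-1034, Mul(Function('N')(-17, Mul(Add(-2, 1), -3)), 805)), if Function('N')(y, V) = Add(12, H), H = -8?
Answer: 2186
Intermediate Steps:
Function('N')(y, V) = 4 (Function('N')(y, V) = Add(12, -8) = 4)
Add(-1034, Mul(Function('N')(-17, Mul(Add(-2, 1), -3)), 805)) = Add(-1034, Mul(4, 805)) = Add(-1034, 3220) = 2186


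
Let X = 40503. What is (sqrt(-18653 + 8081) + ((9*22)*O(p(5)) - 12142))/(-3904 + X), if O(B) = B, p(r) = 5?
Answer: -11152/36599 + 2*I*sqrt(2643)/36599 ≈ -0.30471 + 0.0028094*I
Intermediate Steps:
(sqrt(-18653 + 8081) + ((9*22)*O(p(5)) - 12142))/(-3904 + X) = (sqrt(-18653 + 8081) + ((9*22)*5 - 12142))/(-3904 + 40503) = (sqrt(-10572) + (198*5 - 12142))/36599 = (2*I*sqrt(2643) + (990 - 12142))*(1/36599) = (2*I*sqrt(2643) - 11152)*(1/36599) = (-11152 + 2*I*sqrt(2643))*(1/36599) = -11152/36599 + 2*I*sqrt(2643)/36599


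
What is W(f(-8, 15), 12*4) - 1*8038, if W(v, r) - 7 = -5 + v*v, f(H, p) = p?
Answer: -7811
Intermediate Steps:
W(v, r) = 2 + v**2 (W(v, r) = 7 + (-5 + v*v) = 7 + (-5 + v**2) = 2 + v**2)
W(f(-8, 15), 12*4) - 1*8038 = (2 + 15**2) - 1*8038 = (2 + 225) - 8038 = 227 - 8038 = -7811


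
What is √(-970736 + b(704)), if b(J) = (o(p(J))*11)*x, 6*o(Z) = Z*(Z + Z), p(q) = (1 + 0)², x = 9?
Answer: I*√970703 ≈ 985.24*I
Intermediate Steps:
p(q) = 1 (p(q) = 1² = 1)
o(Z) = Z²/3 (o(Z) = (Z*(Z + Z))/6 = (Z*(2*Z))/6 = (2*Z²)/6 = Z²/3)
b(J) = 33 (b(J) = (((⅓)*1²)*11)*9 = (((⅓)*1)*11)*9 = ((⅓)*11)*9 = (11/3)*9 = 33)
√(-970736 + b(704)) = √(-970736 + 33) = √(-970703) = I*√970703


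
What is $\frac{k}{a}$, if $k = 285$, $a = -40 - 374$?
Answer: $- \frac{95}{138} \approx -0.68841$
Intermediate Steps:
$a = -414$
$\frac{k}{a} = \frac{285}{-414} = 285 \left(- \frac{1}{414}\right) = - \frac{95}{138}$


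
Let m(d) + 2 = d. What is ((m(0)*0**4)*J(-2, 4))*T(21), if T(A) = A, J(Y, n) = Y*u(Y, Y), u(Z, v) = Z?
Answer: 0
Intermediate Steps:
m(d) = -2 + d
J(Y, n) = Y**2 (J(Y, n) = Y*Y = Y**2)
((m(0)*0**4)*J(-2, 4))*T(21) = (((-2 + 0)*0**4)*(-2)**2)*21 = (-2*0*4)*21 = (0*4)*21 = 0*21 = 0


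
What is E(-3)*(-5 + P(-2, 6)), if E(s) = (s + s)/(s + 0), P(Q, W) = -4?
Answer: -18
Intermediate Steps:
E(s) = 2 (E(s) = (2*s)/s = 2)
E(-3)*(-5 + P(-2, 6)) = 2*(-5 - 4) = 2*(-9) = -18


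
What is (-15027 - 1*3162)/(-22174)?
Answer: 18189/22174 ≈ 0.82028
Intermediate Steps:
(-15027 - 1*3162)/(-22174) = (-15027 - 3162)*(-1/22174) = -18189*(-1/22174) = 18189/22174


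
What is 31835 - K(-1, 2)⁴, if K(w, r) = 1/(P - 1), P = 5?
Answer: 8149759/256 ≈ 31835.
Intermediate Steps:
K(w, r) = ¼ (K(w, r) = 1/(5 - 1) = 1/4 = ¼)
31835 - K(-1, 2)⁴ = 31835 - (¼)⁴ = 31835 - 1*1/256 = 31835 - 1/256 = 8149759/256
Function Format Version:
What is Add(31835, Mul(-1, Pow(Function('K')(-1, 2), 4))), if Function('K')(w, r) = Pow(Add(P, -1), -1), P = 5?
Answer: Rational(8149759, 256) ≈ 31835.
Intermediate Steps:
Function('K')(w, r) = Rational(1, 4) (Function('K')(w, r) = Pow(Add(5, -1), -1) = Pow(4, -1) = Rational(1, 4))
Add(31835, Mul(-1, Pow(Function('K')(-1, 2), 4))) = Add(31835, Mul(-1, Pow(Rational(1, 4), 4))) = Add(31835, Mul(-1, Rational(1, 256))) = Add(31835, Rational(-1, 256)) = Rational(8149759, 256)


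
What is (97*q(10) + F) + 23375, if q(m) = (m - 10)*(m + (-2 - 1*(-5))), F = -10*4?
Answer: 23335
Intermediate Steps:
F = -40
q(m) = (-10 + m)*(3 + m) (q(m) = (-10 + m)*(m + (-2 + 5)) = (-10 + m)*(m + 3) = (-10 + m)*(3 + m))
(97*q(10) + F) + 23375 = (97*(-30 + 10**2 - 7*10) - 40) + 23375 = (97*(-30 + 100 - 70) - 40) + 23375 = (97*0 - 40) + 23375 = (0 - 40) + 23375 = -40 + 23375 = 23335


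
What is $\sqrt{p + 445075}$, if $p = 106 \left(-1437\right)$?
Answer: $\sqrt{292753} \approx 541.07$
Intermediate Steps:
$p = -152322$
$\sqrt{p + 445075} = \sqrt{-152322 + 445075} = \sqrt{292753}$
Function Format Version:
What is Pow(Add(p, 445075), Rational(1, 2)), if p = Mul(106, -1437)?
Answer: Pow(292753, Rational(1, 2)) ≈ 541.07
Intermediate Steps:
p = -152322
Pow(Add(p, 445075), Rational(1, 2)) = Pow(Add(-152322, 445075), Rational(1, 2)) = Pow(292753, Rational(1, 2))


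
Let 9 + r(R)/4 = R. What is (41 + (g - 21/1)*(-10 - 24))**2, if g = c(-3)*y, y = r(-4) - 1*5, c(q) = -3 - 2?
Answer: 79834225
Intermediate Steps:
c(q) = -5
r(R) = -36 + 4*R
y = -57 (y = (-36 + 4*(-4)) - 1*5 = (-36 - 16) - 5 = -52 - 5 = -57)
g = 285 (g = -5*(-57) = 285)
(41 + (g - 21/1)*(-10 - 24))**2 = (41 + (285 - 21/1)*(-10 - 24))**2 = (41 + (285 - 21*1)*(-34))**2 = (41 + (285 - 21)*(-34))**2 = (41 + 264*(-34))**2 = (41 - 8976)**2 = (-8935)**2 = 79834225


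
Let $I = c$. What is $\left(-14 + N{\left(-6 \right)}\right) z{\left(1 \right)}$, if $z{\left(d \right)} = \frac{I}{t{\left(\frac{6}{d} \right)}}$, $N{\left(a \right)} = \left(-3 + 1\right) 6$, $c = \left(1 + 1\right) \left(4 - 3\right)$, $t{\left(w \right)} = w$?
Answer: $- \frac{26}{3} \approx -8.6667$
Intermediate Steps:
$c = 2$ ($c = 2 \cdot 1 = 2$)
$N{\left(a \right)} = -12$ ($N{\left(a \right)} = \left(-2\right) 6 = -12$)
$I = 2$
$z{\left(d \right)} = \frac{d}{3}$ ($z{\left(d \right)} = \frac{2}{6 \frac{1}{d}} = 2 \frac{d}{6} = \frac{d}{3}$)
$\left(-14 + N{\left(-6 \right)}\right) z{\left(1 \right)} = \left(-14 - 12\right) \frac{1}{3} \cdot 1 = \left(-26\right) \frac{1}{3} = - \frac{26}{3}$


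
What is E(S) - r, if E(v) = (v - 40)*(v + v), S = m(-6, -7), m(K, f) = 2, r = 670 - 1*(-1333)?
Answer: -2155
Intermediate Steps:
r = 2003 (r = 670 + 1333 = 2003)
S = 2
E(v) = 2*v*(-40 + v) (E(v) = (-40 + v)*(2*v) = 2*v*(-40 + v))
E(S) - r = 2*2*(-40 + 2) - 1*2003 = 2*2*(-38) - 2003 = -152 - 2003 = -2155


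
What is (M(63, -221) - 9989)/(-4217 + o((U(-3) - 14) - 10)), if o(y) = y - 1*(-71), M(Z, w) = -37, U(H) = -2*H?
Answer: 1671/694 ≈ 2.4078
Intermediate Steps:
o(y) = 71 + y (o(y) = y + 71 = 71 + y)
(M(63, -221) - 9989)/(-4217 + o((U(-3) - 14) - 10)) = (-37 - 9989)/(-4217 + (71 + ((-2*(-3) - 14) - 10))) = -10026/(-4217 + (71 + ((6 - 14) - 10))) = -10026/(-4217 + (71 + (-8 - 10))) = -10026/(-4217 + (71 - 18)) = -10026/(-4217 + 53) = -10026/(-4164) = -10026*(-1/4164) = 1671/694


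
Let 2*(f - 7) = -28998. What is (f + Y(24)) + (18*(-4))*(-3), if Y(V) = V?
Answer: -14252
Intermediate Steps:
f = -14492 (f = 7 + (½)*(-28998) = 7 - 14499 = -14492)
(f + Y(24)) + (18*(-4))*(-3) = (-14492 + 24) + (18*(-4))*(-3) = -14468 - 72*(-3) = -14468 + 216 = -14252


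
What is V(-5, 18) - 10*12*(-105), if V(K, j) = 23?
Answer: 12623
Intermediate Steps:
V(-5, 18) - 10*12*(-105) = 23 - 10*12*(-105) = 23 - 120*(-105) = 23 + 12600 = 12623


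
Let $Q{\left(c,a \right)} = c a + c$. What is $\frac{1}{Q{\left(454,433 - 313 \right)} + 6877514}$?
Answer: $\frac{1}{6932448} \approx 1.4425 \cdot 10^{-7}$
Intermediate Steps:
$Q{\left(c,a \right)} = c + a c$ ($Q{\left(c,a \right)} = a c + c = c + a c$)
$\frac{1}{Q{\left(454,433 - 313 \right)} + 6877514} = \frac{1}{454 \left(1 + \left(433 - 313\right)\right) + 6877514} = \frac{1}{454 \left(1 + 120\right) + 6877514} = \frac{1}{454 \cdot 121 + 6877514} = \frac{1}{54934 + 6877514} = \frac{1}{6932448}$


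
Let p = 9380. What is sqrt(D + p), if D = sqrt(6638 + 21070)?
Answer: sqrt(9380 + 2*sqrt(6927)) ≈ 97.706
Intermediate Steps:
D = 2*sqrt(6927) (D = sqrt(27708) = 2*sqrt(6927) ≈ 166.46)
sqrt(D + p) = sqrt(2*sqrt(6927) + 9380) = sqrt(9380 + 2*sqrt(6927))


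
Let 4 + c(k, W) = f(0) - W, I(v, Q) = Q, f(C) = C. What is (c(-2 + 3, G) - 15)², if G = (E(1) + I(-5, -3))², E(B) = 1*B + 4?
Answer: 529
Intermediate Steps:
E(B) = 4 + B (E(B) = B + 4 = 4 + B)
G = 4 (G = ((4 + 1) - 3)² = (5 - 3)² = 2² = 4)
c(k, W) = -4 - W (c(k, W) = -4 + (0 - W) = -4 - W)
(c(-2 + 3, G) - 15)² = ((-4 - 1*4) - 15)² = ((-4 - 4) - 15)² = (-8 - 15)² = (-23)² = 529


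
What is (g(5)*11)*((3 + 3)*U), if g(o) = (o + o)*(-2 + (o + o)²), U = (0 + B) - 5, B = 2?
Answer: -194040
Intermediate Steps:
U = -3 (U = (0 + 2) - 5 = 2 - 5 = -3)
g(o) = 2*o*(-2 + 4*o²) (g(o) = (2*o)*(-2 + (2*o)²) = (2*o)*(-2 + 4*o²) = 2*o*(-2 + 4*o²))
(g(5)*11)*((3 + 3)*U) = ((-4*5 + 8*5³)*11)*((3 + 3)*(-3)) = ((-20 + 8*125)*11)*(6*(-3)) = ((-20 + 1000)*11)*(-18) = (980*11)*(-18) = 10780*(-18) = -194040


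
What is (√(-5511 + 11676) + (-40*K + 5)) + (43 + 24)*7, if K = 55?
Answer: -1726 + 3*√685 ≈ -1647.5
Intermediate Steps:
(√(-5511 + 11676) + (-40*K + 5)) + (43 + 24)*7 = (√(-5511 + 11676) + (-40*55 + 5)) + (43 + 24)*7 = (√6165 + (-2200 + 5)) + 67*7 = (3*√685 - 2195) + 469 = (-2195 + 3*√685) + 469 = -1726 + 3*√685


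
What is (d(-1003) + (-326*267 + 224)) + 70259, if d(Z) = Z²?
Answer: 989450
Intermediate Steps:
(d(-1003) + (-326*267 + 224)) + 70259 = ((-1003)² + (-326*267 + 224)) + 70259 = (1006009 + (-87042 + 224)) + 70259 = (1006009 - 86818) + 70259 = 919191 + 70259 = 989450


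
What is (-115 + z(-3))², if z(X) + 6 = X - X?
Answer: 14641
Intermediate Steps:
z(X) = -6 (z(X) = -6 + (X - X) = -6 + 0 = -6)
(-115 + z(-3))² = (-115 - 6)² = (-121)² = 14641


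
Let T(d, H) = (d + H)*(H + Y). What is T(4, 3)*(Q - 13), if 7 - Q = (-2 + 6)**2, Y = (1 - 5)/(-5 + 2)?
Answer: -2002/3 ≈ -667.33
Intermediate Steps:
Y = 4/3 (Y = -4/(-3) = -4*(-1/3) = 4/3 ≈ 1.3333)
T(d, H) = (4/3 + H)*(H + d) (T(d, H) = (d + H)*(H + 4/3) = (H + d)*(4/3 + H) = (4/3 + H)*(H + d))
Q = -9 (Q = 7 - (-2 + 6)**2 = 7 - 1*4**2 = 7 - 1*16 = 7 - 16 = -9)
T(4, 3)*(Q - 13) = (3**2 + (4/3)*3 + (4/3)*4 + 3*4)*(-9 - 13) = (9 + 4 + 16/3 + 12)*(-22) = (91/3)*(-22) = -2002/3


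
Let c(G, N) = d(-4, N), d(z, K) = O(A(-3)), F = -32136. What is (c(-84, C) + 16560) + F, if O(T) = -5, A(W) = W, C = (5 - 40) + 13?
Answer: -15581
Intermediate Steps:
C = -22 (C = -35 + 13 = -22)
d(z, K) = -5
c(G, N) = -5
(c(-84, C) + 16560) + F = (-5 + 16560) - 32136 = 16555 - 32136 = -15581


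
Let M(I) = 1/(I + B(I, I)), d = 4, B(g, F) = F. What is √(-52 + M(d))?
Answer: I*√830/4 ≈ 7.2024*I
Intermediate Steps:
M(I) = 1/(2*I) (M(I) = 1/(I + I) = 1/(2*I))
√(-52 + M(d)) = √(-52 + (½)/4) = √(-52 + (½)*(¼)) = √(-52 + ⅛) = √(-415/8) = I*√830/4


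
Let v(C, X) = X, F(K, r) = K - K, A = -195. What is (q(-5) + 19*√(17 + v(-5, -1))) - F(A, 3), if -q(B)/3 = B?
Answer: 91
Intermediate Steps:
F(K, r) = 0
q(B) = -3*B
(q(-5) + 19*√(17 + v(-5, -1))) - F(A, 3) = (-3*(-5) + 19*√(17 - 1)) - 1*0 = (15 + 19*√16) + 0 = (15 + 19*4) + 0 = (15 + 76) + 0 = 91 + 0 = 91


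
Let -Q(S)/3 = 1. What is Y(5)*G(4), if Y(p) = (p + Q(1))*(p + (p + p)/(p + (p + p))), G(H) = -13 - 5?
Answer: -204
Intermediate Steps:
Q(S) = -3 (Q(S) = -3*1 = -3)
G(H) = -18
Y(p) = (-3 + p)*(⅔ + p) (Y(p) = (p - 3)*(p + (p + p)/(p + (p + p))) = (-3 + p)*(p + (2*p)/(p + 2*p)) = (-3 + p)*(p + (2*p)/((3*p))) = (-3 + p)*(p + (2*p)*(1/(3*p))) = (-3 + p)*(p + ⅔) = (-3 + p)*(⅔ + p))
Y(5)*G(4) = (-2 + 5² - 7/3*5)*(-18) = (-2 + 25 - 35/3)*(-18) = (34/3)*(-18) = -204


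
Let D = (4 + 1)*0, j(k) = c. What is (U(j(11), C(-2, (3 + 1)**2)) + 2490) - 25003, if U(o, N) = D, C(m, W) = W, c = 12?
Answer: -22513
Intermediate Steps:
j(k) = 12
D = 0 (D = 5*0 = 0)
U(o, N) = 0
(U(j(11), C(-2, (3 + 1)**2)) + 2490) - 25003 = (0 + 2490) - 25003 = 2490 - 25003 = -22513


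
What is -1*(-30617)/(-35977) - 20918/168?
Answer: -378855271/3022068 ≈ -125.36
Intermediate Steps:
-1*(-30617)/(-35977) - 20918/168 = 30617*(-1/35977) - 20918*1/168 = -30617/35977 - 10459/84 = -378855271/3022068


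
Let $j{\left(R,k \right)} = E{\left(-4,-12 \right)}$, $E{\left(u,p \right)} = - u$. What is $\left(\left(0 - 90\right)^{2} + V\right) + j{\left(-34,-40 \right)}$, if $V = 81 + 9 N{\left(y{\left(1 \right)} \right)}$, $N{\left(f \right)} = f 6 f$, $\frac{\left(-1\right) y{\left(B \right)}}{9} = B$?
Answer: $12559$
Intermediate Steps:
$y{\left(B \right)} = - 9 B$
$N{\left(f \right)} = 6 f^{2}$ ($N{\left(f \right)} = 6 f f = 6 f^{2}$)
$j{\left(R,k \right)} = 4$ ($j{\left(R,k \right)} = \left(-1\right) \left(-4\right) = 4$)
$V = 4455$ ($V = 81 + 9 \cdot 6 \left(\left(-9\right) 1\right)^{2} = 81 + 9 \cdot 6 \left(-9\right)^{2} = 81 + 9 \cdot 6 \cdot 81 = 81 + 9 \cdot 486 = 81 + 4374 = 4455$)
$\left(\left(0 - 90\right)^{2} + V\right) + j{\left(-34,-40 \right)} = \left(\left(0 - 90\right)^{2} + 4455\right) + 4 = \left(\left(-90\right)^{2} + 4455\right) + 4 = \left(8100 + 4455\right) + 4 = 12555 + 4 = 12559$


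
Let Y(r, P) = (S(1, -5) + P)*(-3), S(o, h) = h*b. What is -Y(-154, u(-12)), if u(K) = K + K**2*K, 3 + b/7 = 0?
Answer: -4905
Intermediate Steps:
b = -21 (b = -21 + 7*0 = -21 + 0 = -21)
S(o, h) = -21*h (S(o, h) = h*(-21) = -21*h)
u(K) = K + K**3
Y(r, P) = -315 - 3*P (Y(r, P) = (-21*(-5) + P)*(-3) = (105 + P)*(-3) = -315 - 3*P)
-Y(-154, u(-12)) = -(-315 - 3*(-12 + (-12)**3)) = -(-315 - 3*(-12 - 1728)) = -(-315 - 3*(-1740)) = -(-315 + 5220) = -1*4905 = -4905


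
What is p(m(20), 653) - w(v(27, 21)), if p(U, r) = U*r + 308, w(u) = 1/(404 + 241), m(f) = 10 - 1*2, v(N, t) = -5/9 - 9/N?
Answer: 3568139/645 ≈ 5532.0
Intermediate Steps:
v(N, t) = -5/9 - 9/N (v(N, t) = -5*⅑ - 9/N = -5/9 - 9/N)
m(f) = 8 (m(f) = 10 - 2 = 8)
w(u) = 1/645
p(U, r) = 308 + U*r
p(m(20), 653) - w(v(27, 21)) = (308 + 8*653) - 1*1/645 = (308 + 5224) - 1/645 = 5532 - 1/645 = 3568139/645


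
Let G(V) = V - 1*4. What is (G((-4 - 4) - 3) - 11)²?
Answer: 676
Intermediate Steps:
G(V) = -4 + V (G(V) = V - 4 = -4 + V)
(G((-4 - 4) - 3) - 11)² = ((-4 + ((-4 - 4) - 3)) - 11)² = ((-4 + (-8 - 3)) - 11)² = ((-4 - 11) - 11)² = (-15 - 11)² = (-26)² = 676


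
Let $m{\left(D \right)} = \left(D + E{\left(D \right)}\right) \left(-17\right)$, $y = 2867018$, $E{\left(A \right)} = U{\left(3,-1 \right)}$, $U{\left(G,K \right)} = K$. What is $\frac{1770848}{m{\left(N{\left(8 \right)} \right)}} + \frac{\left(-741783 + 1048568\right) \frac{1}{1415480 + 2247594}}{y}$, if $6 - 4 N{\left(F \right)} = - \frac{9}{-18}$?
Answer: $- \frac{148780969401814638253}{535607053759932} \approx -2.7778 \cdot 10^{5}$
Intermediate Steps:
$E{\left(A \right)} = -1$
$N{\left(F \right)} = \frac{11}{8}$ ($N{\left(F \right)} = \frac{3}{2} - \frac{\left(-9\right) \frac{1}{-18}}{4} = \frac{3}{2} - \frac{\left(-9\right) \left(- \frac{1}{18}\right)}{4} = \frac{3}{2} - \frac{1}{8} = \frac{11}{8}$)
$m{\left(D \right)} = 17 - 17 D$ ($m{\left(D \right)} = \left(D - 1\right) \left(-17\right) = \left(-1 + D\right) \left(-17\right) = 17 - 17 D$)
$\frac{1770848}{m{\left(N{\left(8 \right)} \right)}} + \frac{\left(-741783 + 1048568\right) \frac{1}{1415480 + 2247594}}{y} = \frac{1770848}{17 - \frac{187}{8}} + \frac{\left(-741783 + 1048568\right) \frac{1}{1415480 + 2247594}}{2867018} = \frac{1770848}{17 - \frac{187}{8}} + \frac{306785}{3663074} \cdot \frac{1}{2867018} = \frac{1770848}{- \frac{51}{8}} + 306785 \cdot \frac{1}{3663074} \cdot \frac{1}{2867018} = 1770848 \left(- \frac{8}{51}\right) + \frac{306785}{3663074} \cdot \frac{1}{2867018} = - \frac{14166784}{51} + \frac{306785}{10502099093332} = - \frac{148780969401814638253}{535607053759932}$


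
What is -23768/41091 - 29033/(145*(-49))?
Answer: 1024123363/291951555 ≈ 3.5079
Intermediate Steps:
-23768/41091 - 29033/(145*(-49)) = -23768*1/41091 - 29033/(-7105) = -23768/41091 - 29033*(-1/7105) = -23768/41091 + 29033/7105 = 1024123363/291951555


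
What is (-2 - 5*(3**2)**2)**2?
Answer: 165649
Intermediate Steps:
(-2 - 5*(3**2)**2)**2 = (-2 - 5*9**2)**2 = (-2 - 5*81)**2 = (-2 - 405)**2 = (-407)**2 = 165649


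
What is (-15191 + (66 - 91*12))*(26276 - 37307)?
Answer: 178889727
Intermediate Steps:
(-15191 + (66 - 91*12))*(26276 - 37307) = (-15191 + (66 - 1092))*(-11031) = (-15191 - 1026)*(-11031) = -16217*(-11031) = 178889727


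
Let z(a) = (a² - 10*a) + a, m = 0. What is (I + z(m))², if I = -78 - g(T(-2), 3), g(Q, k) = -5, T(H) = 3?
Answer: 5329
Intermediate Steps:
I = -73 (I = -78 - 1*(-5) = -78 + 5 = -73)
z(a) = a² - 9*a
(I + z(m))² = (-73 + 0*(-9 + 0))² = (-73 + 0*(-9))² = (-73 + 0)² = (-73)² = 5329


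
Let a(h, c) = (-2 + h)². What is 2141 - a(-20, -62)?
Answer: 1657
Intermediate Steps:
2141 - a(-20, -62) = 2141 - (-2 - 20)² = 2141 - 1*(-22)² = 2141 - 1*484 = 2141 - 484 = 1657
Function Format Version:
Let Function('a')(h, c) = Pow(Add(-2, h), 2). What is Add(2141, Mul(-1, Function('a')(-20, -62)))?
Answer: 1657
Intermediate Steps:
Add(2141, Mul(-1, Function('a')(-20, -62))) = Add(2141, Mul(-1, Pow(Add(-2, -20), 2))) = Add(2141, Mul(-1, Pow(-22, 2))) = Add(2141, Mul(-1, 484)) = Add(2141, -484) = 1657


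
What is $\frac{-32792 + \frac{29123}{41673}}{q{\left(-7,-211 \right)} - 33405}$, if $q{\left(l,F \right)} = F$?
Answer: $\frac{1366511893}{1400879568} \approx 0.97547$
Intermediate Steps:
$\frac{-32792 + \frac{29123}{41673}}{q{\left(-7,-211 \right)} - 33405} = \frac{-32792 + \frac{29123}{41673}}{-211 - 33405} = \frac{-32792 + 29123 \cdot \frac{1}{41673}}{-33616} = \left(-32792 + \frac{29123}{41673}\right) \left(- \frac{1}{33616}\right) = \left(- \frac{1366511893}{41673}\right) \left(- \frac{1}{33616}\right) = \frac{1366511893}{1400879568}$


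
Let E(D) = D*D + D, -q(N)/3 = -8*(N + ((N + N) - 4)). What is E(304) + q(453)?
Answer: 125240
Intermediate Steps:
q(N) = -96 + 72*N (q(N) = -(-24)*(N + ((N + N) - 4)) = -(-24)*(N + (2*N - 4)) = -(-24)*(N + (-4 + 2*N)) = -(-24)*(-4 + 3*N) = -3*(32 - 24*N) = -96 + 72*N)
E(D) = D + D² (E(D) = D² + D = D + D²)
E(304) + q(453) = 304*(1 + 304) + (-96 + 72*453) = 304*305 + (-96 + 32616) = 92720 + 32520 = 125240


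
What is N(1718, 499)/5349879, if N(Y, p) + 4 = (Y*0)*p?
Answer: -4/5349879 ≈ -7.4768e-7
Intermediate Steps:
N(Y, p) = -4 (N(Y, p) = -4 + (Y*0)*p = -4 + 0*p = -4 + 0 = -4)
N(1718, 499)/5349879 = -4/5349879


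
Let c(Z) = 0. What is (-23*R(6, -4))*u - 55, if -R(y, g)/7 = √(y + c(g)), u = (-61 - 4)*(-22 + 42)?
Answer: -55 - 209300*√6 ≈ -5.1273e+5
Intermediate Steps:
u = -1300 (u = -65*20 = -1300)
R(y, g) = -7*√y (R(y, g) = -7*√(y + 0) = -7*√y)
(-23*R(6, -4))*u - 55 = -(-161)*√6*(-1300) - 55 = (161*√6)*(-1300) - 55 = -209300*√6 - 55 = -55 - 209300*√6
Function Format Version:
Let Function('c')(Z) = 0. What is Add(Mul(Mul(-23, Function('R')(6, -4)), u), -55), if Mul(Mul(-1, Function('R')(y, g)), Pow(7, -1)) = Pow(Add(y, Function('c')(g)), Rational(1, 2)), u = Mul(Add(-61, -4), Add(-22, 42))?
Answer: Add(-55, Mul(-209300, Pow(6, Rational(1, 2)))) ≈ -5.1273e+5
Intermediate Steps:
u = -1300 (u = Mul(-65, 20) = -1300)
Function('R')(y, g) = Mul(-7, Pow(y, Rational(1, 2))) (Function('R')(y, g) = Mul(-7, Pow(Add(y, 0), Rational(1, 2))) = Mul(-7, Pow(y, Rational(1, 2))))
Add(Mul(Mul(-23, Function('R')(6, -4)), u), -55) = Add(Mul(Mul(-23, Mul(-7, Pow(6, Rational(1, 2)))), -1300), -55) = Add(Mul(Mul(161, Pow(6, Rational(1, 2))), -1300), -55) = Add(Mul(-209300, Pow(6, Rational(1, 2))), -55) = Add(-55, Mul(-209300, Pow(6, Rational(1, 2))))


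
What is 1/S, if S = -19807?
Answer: -1/19807 ≈ -5.0487e-5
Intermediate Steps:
1/S = 1/(-19807) = -1/19807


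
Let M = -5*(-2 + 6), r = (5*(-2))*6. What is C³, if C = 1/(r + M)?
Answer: -1/512000 ≈ -1.9531e-6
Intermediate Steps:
r = -60 (r = -10*6 = -60)
M = -20 (M = -5*4 = -20)
C = -1/80 (C = 1/(-60 - 20) = 1/(-80) = -1/80 ≈ -0.012500)
C³ = (-1/80)³ = -1/512000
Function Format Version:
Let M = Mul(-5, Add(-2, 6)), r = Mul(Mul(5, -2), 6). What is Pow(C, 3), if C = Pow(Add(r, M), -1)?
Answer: Rational(-1, 512000) ≈ -1.9531e-6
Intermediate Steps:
r = -60 (r = Mul(-10, 6) = -60)
M = -20 (M = Mul(-5, 4) = -20)
C = Rational(-1, 80) (C = Pow(Add(-60, -20), -1) = Pow(-80, -1) = Rational(-1, 80) ≈ -0.012500)
Pow(C, 3) = Pow(Rational(-1, 80), 3) = Rational(-1, 512000)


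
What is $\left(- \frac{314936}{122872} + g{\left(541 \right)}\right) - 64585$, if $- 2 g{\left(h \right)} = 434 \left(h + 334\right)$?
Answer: $- \frac{3908290507}{15359} \approx -2.5446 \cdot 10^{5}$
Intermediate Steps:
$g{\left(h \right)} = -72478 - 217 h$ ($g{\left(h \right)} = - \frac{434 \left(h + 334\right)}{2} = - \frac{434 \left(334 + h\right)}{2} = - \frac{144956 + 434 h}{2} = -72478 - 217 h$)
$\left(- \frac{314936}{122872} + g{\left(541 \right)}\right) - 64585 = \left(- \frac{314936}{122872} - 189875\right) - 64585 = \left(\left(-314936\right) \frac{1}{122872} - 189875\right) - 64585 = \left(- \frac{39367}{15359} - 189875\right) - 64585 = - \frac{2916329492}{15359} - 64585 = - \frac{3908290507}{15359}$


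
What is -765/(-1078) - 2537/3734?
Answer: 30406/1006313 ≈ 0.030215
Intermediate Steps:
-765/(-1078) - 2537/3734 = -765*(-1/1078) - 2537*1/3734 = 765/1078 - 2537/3734 = 30406/1006313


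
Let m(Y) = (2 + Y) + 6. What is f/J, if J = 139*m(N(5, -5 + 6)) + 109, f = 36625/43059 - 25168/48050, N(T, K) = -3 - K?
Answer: 10905199/22191532125 ≈ 0.00049141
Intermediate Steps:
m(Y) = 8 + Y
f = 10905199/33370725 (f = 36625*(1/43059) - 25168*1/48050 = 36625/43059 - 12584/24025 = 10905199/33370725 ≈ 0.32679)
J = 665 (J = 139*(8 + (-3 - (-5 + 6))) + 109 = 139*(8 + (-3 - 1*1)) + 109 = 139*(8 + (-3 - 1)) + 109 = 139*(8 - 4) + 109 = 139*4 + 109 = 556 + 109 = 665)
f/J = (10905199/33370725)/665 = (10905199/33370725)*(1/665) = 10905199/22191532125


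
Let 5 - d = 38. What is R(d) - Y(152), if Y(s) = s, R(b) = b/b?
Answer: -151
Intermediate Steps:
d = -33 (d = 5 - 1*38 = 5 - 38 = -33)
R(b) = 1
R(d) - Y(152) = 1 - 1*152 = 1 - 152 = -151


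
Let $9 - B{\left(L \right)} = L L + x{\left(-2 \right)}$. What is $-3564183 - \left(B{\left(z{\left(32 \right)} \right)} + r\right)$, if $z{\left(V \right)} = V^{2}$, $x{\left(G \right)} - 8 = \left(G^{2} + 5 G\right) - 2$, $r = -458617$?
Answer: $-2056999$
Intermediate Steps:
$x{\left(G \right)} = 6 + G^{2} + 5 G$ ($x{\left(G \right)} = 8 - \left(2 - G^{2} - 5 G\right) = 8 + \left(-2 + G^{2} + 5 G\right) = 6 + G^{2} + 5 G$)
$B{\left(L \right)} = 9 - L^{2}$ ($B{\left(L \right)} = 9 - \left(L L + \left(6 + \left(-2\right)^{2} + 5 \left(-2\right)\right)\right) = 9 - \left(L^{2} + \left(6 + 4 - 10\right)\right) = 9 - \left(L^{2} + 0\right) = 9 - L^{2}$)
$-3564183 - \left(B{\left(z{\left(32 \right)} \right)} + r\right) = -3564183 - \left(\left(9 - \left(32^{2}\right)^{2}\right) - 458617\right) = -3564183 - \left(\left(9 - 1024^{2}\right) - 458617\right) = -3564183 - \left(\left(9 - 1048576\right) - 458617\right) = -3564183 - \left(-1048567 - 458617\right) = -3564183 - -1507184 = -3564183 + 1507184 = -2056999$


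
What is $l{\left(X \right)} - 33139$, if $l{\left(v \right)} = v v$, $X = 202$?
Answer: $7665$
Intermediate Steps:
$l{\left(v \right)} = v^{2}$
$l{\left(X \right)} - 33139 = 202^{2} - 33139 = 40804 - 33139 = 7665$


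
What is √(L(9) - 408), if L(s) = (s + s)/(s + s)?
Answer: I*√407 ≈ 20.174*I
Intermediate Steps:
L(s) = 1 (L(s) = (2*s)/((2*s)) = (2*s)*(1/(2*s)) = 1)
√(L(9) - 408) = √(1 - 408) = √(-407) = I*√407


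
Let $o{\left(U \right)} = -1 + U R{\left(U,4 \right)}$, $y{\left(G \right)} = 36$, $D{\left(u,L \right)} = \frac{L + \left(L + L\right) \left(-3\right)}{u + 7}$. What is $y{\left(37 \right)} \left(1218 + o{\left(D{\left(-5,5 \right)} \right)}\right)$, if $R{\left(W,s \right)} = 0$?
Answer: $43812$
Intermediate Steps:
$D{\left(u,L \right)} = - \frac{5 L}{7 + u}$ ($D{\left(u,L \right)} = \frac{L + 2 L \left(-3\right)}{7 + u} = \frac{L - 6 L}{7 + u} = \frac{\left(-5\right) L}{7 + u} = - \frac{5 L}{7 + u}$)
$o{\left(U \right)} = -1$ ($o{\left(U \right)} = -1 + U 0 = -1 + 0 = -1$)
$y{\left(37 \right)} \left(1218 + o{\left(D{\left(-5,5 \right)} \right)}\right) = 36 \left(1218 - 1\right) = 36 \cdot 1217 = 43812$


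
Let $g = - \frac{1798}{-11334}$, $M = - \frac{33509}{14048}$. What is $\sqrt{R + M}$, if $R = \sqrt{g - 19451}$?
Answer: $\frac{\sqrt{-944849002009878 + 69897594048 i \sqrt{624661611306}}}{19902504} \approx 8.2795 + 8.4223 i$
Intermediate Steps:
$M = - \frac{33509}{14048}$ ($M = \left(-33509\right) \frac{1}{14048} = - \frac{33509}{14048} \approx -2.3853$)
$g = \frac{899}{5667}$ ($g = \left(-1798\right) \left(- \frac{1}{11334}\right) = \frac{899}{5667} \approx 0.15864$)
$R = \frac{i \sqrt{624661611306}}{5667}$ ($R = \sqrt{\frac{899}{5667} - 19451} = \sqrt{- \frac{110227918}{5667}} = \frac{i \sqrt{624661611306}}{5667} \approx 139.47 i$)
$\sqrt{R + M} = \sqrt{\frac{i \sqrt{624661611306}}{5667} - \frac{33509}{14048}} = \sqrt{- \frac{33509}{14048} + \frac{i \sqrt{624661611306}}{5667}}$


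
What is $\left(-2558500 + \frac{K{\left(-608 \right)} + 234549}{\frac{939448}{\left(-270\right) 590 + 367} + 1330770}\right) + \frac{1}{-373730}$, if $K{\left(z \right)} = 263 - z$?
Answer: $- \frac{101118009150110775875581}{39522382701484130} \approx -2.5585 \cdot 10^{6}$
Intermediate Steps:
$\left(-2558500 + \frac{K{\left(-608 \right)} + 234549}{\frac{939448}{\left(-270\right) 590 + 367} + 1330770}\right) + \frac{1}{-373730} = \left(-2558500 + \frac{\left(263 - -608\right) + 234549}{\frac{939448}{\left(-270\right) 590 + 367} + 1330770}\right) + \frac{1}{-373730} = \left(-2558500 + \frac{\left(263 + 608\right) + 234549}{\frac{939448}{-159300 + 367} + 1330770}\right) - \frac{1}{373730} = \left(-2558500 + \frac{871 + 234549}{\frac{939448}{-158933} + 1330770}\right) - \frac{1}{373730} = \left(-2558500 + \frac{235420}{939448 \left(- \frac{1}{158933}\right) + 1330770}\right) - \frac{1}{373730} = \left(-2558500 + \frac{235420}{- \frac{939448}{158933} + 1330770}\right) - \frac{1}{373730} = \left(-2558500 + \frac{235420}{\frac{211502328962}{158933}}\right) - \frac{1}{373730} = \left(-2558500 + 235420 \cdot \frac{158933}{211502328962}\right) - \frac{1}{373730} = \left(-2558500 + \frac{18708003430}{105751164481}\right) - \frac{1}{373730} = - \frac{270564335616635070}{105751164481} - \frac{1}{373730} = - \frac{101118009150110775875581}{39522382701484130}$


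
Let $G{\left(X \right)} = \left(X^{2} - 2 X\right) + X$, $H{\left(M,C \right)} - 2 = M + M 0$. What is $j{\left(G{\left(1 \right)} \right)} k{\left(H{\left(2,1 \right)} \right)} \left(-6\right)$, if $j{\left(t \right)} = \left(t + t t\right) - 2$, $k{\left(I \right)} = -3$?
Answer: $-36$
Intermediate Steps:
$H{\left(M,C \right)} = 2 + M$ ($H{\left(M,C \right)} = 2 + \left(M + M 0\right) = 2 + \left(M + 0\right) = 2 + M$)
$G{\left(X \right)} = X^{2} - X$
$j{\left(t \right)} = -2 + t + t^{2}$ ($j{\left(t \right)} = \left(t + t^{2}\right) - 2 = -2 + t + t^{2}$)
$j{\left(G{\left(1 \right)} \right)} k{\left(H{\left(2,1 \right)} \right)} \left(-6\right) = \left(-2 + 1 \left(-1 + 1\right) + \left(1 \left(-1 + 1\right)\right)^{2}\right) \left(-3\right) \left(-6\right) = \left(-2 + 1 \cdot 0 + \left(1 \cdot 0\right)^{2}\right) \left(-3\right) \left(-6\right) = \left(-2 + 0 + 0^{2}\right) \left(-3\right) \left(-6\right) = \left(-2 + 0 + 0\right) \left(-3\right) \left(-6\right) = \left(-2\right) \left(-3\right) \left(-6\right) = 6 \left(-6\right) = -36$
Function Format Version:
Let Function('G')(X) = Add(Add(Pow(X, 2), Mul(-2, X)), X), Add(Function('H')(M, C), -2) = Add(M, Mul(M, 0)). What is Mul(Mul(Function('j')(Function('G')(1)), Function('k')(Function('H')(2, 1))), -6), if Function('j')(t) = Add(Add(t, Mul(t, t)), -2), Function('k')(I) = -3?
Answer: -36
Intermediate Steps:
Function('H')(M, C) = Add(2, M) (Function('H')(M, C) = Add(2, Add(M, Mul(M, 0))) = Add(2, Add(M, 0)) = Add(2, M))
Function('G')(X) = Add(Pow(X, 2), Mul(-1, X))
Function('j')(t) = Add(-2, t, Pow(t, 2)) (Function('j')(t) = Add(Add(t, Pow(t, 2)), -2) = Add(-2, t, Pow(t, 2)))
Mul(Mul(Function('j')(Function('G')(1)), Function('k')(Function('H')(2, 1))), -6) = Mul(Mul(Add(-2, Mul(1, Add(-1, 1)), Pow(Mul(1, Add(-1, 1)), 2)), -3), -6) = Mul(Mul(Add(-2, Mul(1, 0), Pow(Mul(1, 0), 2)), -3), -6) = Mul(Mul(Add(-2, 0, Pow(0, 2)), -3), -6) = Mul(Mul(Add(-2, 0, 0), -3), -6) = Mul(Mul(-2, -3), -6) = Mul(6, -6) = -36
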